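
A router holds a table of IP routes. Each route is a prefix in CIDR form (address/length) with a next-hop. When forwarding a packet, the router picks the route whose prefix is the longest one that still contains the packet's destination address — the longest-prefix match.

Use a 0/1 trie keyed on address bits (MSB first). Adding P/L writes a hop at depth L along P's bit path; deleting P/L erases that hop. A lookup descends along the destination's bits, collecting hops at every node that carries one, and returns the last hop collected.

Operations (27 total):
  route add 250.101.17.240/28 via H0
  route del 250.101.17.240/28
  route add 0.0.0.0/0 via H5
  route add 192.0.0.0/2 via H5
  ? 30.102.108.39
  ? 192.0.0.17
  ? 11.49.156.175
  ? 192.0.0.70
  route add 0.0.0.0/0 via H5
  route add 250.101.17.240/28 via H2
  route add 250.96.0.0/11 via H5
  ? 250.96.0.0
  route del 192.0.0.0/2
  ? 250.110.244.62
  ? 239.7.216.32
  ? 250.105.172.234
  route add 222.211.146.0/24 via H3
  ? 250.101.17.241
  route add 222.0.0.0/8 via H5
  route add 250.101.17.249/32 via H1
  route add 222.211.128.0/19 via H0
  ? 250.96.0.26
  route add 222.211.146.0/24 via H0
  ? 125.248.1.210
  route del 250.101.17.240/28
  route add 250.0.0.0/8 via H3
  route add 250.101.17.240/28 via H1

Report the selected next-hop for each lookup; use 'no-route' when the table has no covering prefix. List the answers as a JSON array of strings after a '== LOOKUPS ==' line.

Trace:
  add 250.101.17.240/28 -> H0 at depth 28
  - 250.101.17.240/28 clear@28
  add 0.0.0.0/0 -> H5 at depth 0
  add 192.0.0.0/2 -> H5 at depth 2
  Q 30.102.108.39: descend ε ; hops seen [H5] ; pick H5
  Q 192.0.0.17: descend 11 ; hops seen [H5,H5] ; pick H5
  Q 11.49.156.175: descend ε ; hops seen [H5] ; pick H5
  Q 192.0.0.70: descend 11 ; hops seen [H5,H5] ; pick H5
  add 0.0.0.0/0 -> H5 at depth 0
  add 250.101.17.240/28 -> H2 at depth 28
  add 250.96.0.0/11 -> H5 at depth 11
  Q 250.96.0.0: descend 1111101001100 ; hops seen [H5,H5,H5] ; pick H5
  - 192.0.0.0/2 clear@2
  Q 250.110.244.62: descend 111110100110 ; hops seen [H5,H5] ; pick H5
  Q 239.7.216.32: descend 111 ; hops seen [H5] ; pick H5
  Q 250.105.172.234: descend 111110100110 ; hops seen [H5,H5] ; pick H5
  add 222.211.146.0/24 -> H3 at depth 24
  Q 250.101.17.241: descend 1111101001100101000100011111 ; hops seen [H5,H5,H2] ; pick H2
  add 222.0.0.0/8 -> H5 at depth 8
  add 250.101.17.249/32 -> H1 at depth 32
  add 222.211.128.0/19 -> H0 at depth 19
  Q 250.96.0.26: descend 1111101001100 ; hops seen [H5,H5] ; pick H5
  add 222.211.146.0/24 -> H0 at depth 24
  Q 125.248.1.210: descend ε ; hops seen [H5] ; pick H5
  - 250.101.17.240/28 clear@28
  add 250.0.0.0/8 -> H3 at depth 8
  add 250.101.17.240/28 -> H1 at depth 28

== LOOKUPS ==
["H5","H5","H5","H5","H5","H5","H5","H5","H2","H5","H5"]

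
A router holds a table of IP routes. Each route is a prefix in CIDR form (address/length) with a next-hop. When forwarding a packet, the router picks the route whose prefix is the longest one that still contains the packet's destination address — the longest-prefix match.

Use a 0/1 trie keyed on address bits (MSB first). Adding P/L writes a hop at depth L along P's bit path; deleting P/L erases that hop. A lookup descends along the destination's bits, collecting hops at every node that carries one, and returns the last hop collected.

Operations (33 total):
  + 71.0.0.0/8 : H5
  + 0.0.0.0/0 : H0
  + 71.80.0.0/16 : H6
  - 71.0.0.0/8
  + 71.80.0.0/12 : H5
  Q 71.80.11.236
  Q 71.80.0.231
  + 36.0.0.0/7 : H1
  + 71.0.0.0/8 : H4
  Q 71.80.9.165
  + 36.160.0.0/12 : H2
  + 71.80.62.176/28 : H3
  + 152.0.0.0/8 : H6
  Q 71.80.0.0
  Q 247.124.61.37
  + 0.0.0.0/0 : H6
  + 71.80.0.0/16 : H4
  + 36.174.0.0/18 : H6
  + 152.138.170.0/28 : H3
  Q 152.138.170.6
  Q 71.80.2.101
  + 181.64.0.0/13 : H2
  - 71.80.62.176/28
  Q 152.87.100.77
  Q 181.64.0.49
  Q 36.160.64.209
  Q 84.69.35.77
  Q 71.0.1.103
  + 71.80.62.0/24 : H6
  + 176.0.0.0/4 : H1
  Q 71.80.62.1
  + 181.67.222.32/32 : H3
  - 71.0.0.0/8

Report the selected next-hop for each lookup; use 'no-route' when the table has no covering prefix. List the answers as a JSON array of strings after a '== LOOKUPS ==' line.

Apply in order:
  + 71.0.0.0/8 (H5) depth=8
  + 0.0.0.0/0 (H0) depth=0
  + 71.80.0.0/16 (H6) depth=16
  - 71.0.0.0/8 clear@8
  + 71.80.0.0/12 (H5) depth=12
  Q 71.80.11.236: descend 0100011101010000 ; hops seen [H0,H5,H6] ; pick H6
  Q 71.80.0.231: descend 0100011101010000 ; hops seen [H0,H5,H6] ; pick H6
  + 36.0.0.0/7 (H1) depth=7
  + 71.0.0.0/8 (H4) depth=8
  Q 71.80.9.165: descend 0100011101010000 ; hops seen [H0,H4,H5,H6] ; pick H6
  + 36.160.0.0/12 (H2) depth=12
  + 71.80.62.176/28 (H3) depth=28
  + 152.0.0.0/8 (H6) depth=8
  Q 71.80.0.0: descend 010001110101000000 ; hops seen [H0,H4,H5,H6] ; pick H6
  Q 247.124.61.37: descend 1 ; hops seen [H0] ; pick H0
  + 0.0.0.0/0 (H6) depth=0
  + 71.80.0.0/16 (H4) depth=16
  + 36.174.0.0/18 (H6) depth=18
  + 152.138.170.0/28 (H3) depth=28
  Q 152.138.170.6: descend 1001100010001010101010100000 ; hops seen [H6,H6,H3] ; pick H3
  Q 71.80.2.101: descend 010001110101000000 ; hops seen [H6,H4,H5,H4] ; pick H4
  + 181.64.0.0/13 (H2) depth=13
  - 71.80.62.176/28 clear@28
  Q 152.87.100.77: descend 10011000 ; hops seen [H6,H6] ; pick H6
  Q 181.64.0.49: descend 1011010101000 ; hops seen [H6,H2] ; pick H2
  Q 36.160.64.209: descend 001001001010 ; hops seen [H6,H1,H2] ; pick H2
  Q 84.69.35.77: descend 010 ; hops seen [H6] ; pick H6
  Q 71.0.1.103: descend 010001110 ; hops seen [H6,H4] ; pick H4
  + 71.80.62.0/24 (H6) depth=24
  + 176.0.0.0/4 (H1) depth=4
  Q 71.80.62.1: descend 010001110101000000111110 ; hops seen [H6,H4,H5,H4,H6] ; pick H6
  + 181.67.222.32/32 (H3) depth=32
  - 71.0.0.0/8 clear@8

== LOOKUPS ==
["H6","H6","H6","H6","H0","H3","H4","H6","H2","H2","H6","H4","H6"]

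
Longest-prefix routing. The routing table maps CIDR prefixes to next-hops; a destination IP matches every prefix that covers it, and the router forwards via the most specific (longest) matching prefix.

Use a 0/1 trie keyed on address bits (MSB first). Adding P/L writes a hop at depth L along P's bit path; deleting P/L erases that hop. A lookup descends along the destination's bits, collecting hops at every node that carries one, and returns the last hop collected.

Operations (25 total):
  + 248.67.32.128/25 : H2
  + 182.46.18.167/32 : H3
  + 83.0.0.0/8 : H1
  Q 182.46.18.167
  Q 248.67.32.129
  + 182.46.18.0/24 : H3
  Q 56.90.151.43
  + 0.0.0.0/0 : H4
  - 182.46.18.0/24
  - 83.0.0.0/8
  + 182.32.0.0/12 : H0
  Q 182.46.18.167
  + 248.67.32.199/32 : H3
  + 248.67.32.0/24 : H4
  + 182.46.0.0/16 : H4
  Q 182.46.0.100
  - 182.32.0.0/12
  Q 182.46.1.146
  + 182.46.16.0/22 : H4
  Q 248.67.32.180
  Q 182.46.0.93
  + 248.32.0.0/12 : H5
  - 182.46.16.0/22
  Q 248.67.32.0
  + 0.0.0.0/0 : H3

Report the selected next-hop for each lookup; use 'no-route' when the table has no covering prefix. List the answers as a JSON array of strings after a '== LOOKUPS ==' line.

Apply in order:
  add 248.67.32.128/25 -> H2 at depth 25
  add 182.46.18.167/32 -> H3 at depth 32
  add 83.0.0.0/8 -> H1 at depth 8
  ? 182.46.18.167  path d0:-→d1:-→d2:-→d3:-→d4:-→d5:-→d6:-→d7:-→d8:-→d9:-→d10:-→d11:-→d12:-→d13:-→d14:-→d15:-→d16:-→d17:-→d18:-→d19:-→d20:-→d21:-→d22:-→d23:-→d24:-→d25:-→d26:-→d27:-→d28:-→d29:-→d30:-→d31:-→d32:H3  best=H3
  ? 248.67.32.129  path d0:-→d1:-→d2:-→d3:-→d4:-→d5:-→d6:-→d7:-→d8:-→d9:-→d10:-→d11:-→d12:-→d13:-→d14:-→d15:-→d16:-→d17:-→d18:-→d19:-→d20:-→d21:-→d22:-→d23:-→d24:-→d25:H2  best=H2
  add 182.46.18.0/24 -> H3 at depth 24
  ? 56.90.151.43  path d0:-→d1:-  best=no-route
  add 0.0.0.0/0 -> H4 at depth 0
  - 182.46.18.0/24 clear@24
  - 83.0.0.0/8 clear@8
  add 182.32.0.0/12 -> H0 at depth 12
  ? 182.46.18.167  path d0:H4→d1:-→d2:-→d3:-→d4:-→d5:-→d6:-→d7:-→d8:-→d9:-→d10:-→d11:-→d12:H0→d13:-→d14:-→d15:-→d16:-→d17:-→d18:-→d19:-→d20:-→d21:-→d22:-→d23:-→d24:-→d25:-→d26:-→d27:-→d28:-→d29:-→d30:-→d31:-→d32:H3  best=H3
  add 248.67.32.199/32 -> H3 at depth 32
  add 248.67.32.0/24 -> H4 at depth 24
  add 182.46.0.0/16 -> H4 at depth 16
  ? 182.46.0.100  path d0:H4→d1:-→d2:-→d3:-→d4:-→d5:-→d6:-→d7:-→d8:-→d9:-→d10:-→d11:-→d12:H0→d13:-→d14:-→d15:-→d16:H4→d17:-→d18:-→d19:-  best=H4
  - 182.32.0.0/12 clear@12
  ? 182.46.1.146  path d0:H4→d1:-→d2:-→d3:-→d4:-→d5:-→d6:-→d7:-→d8:-→d9:-→d10:-→d11:-→d12:-→d13:-→d14:-→d15:-→d16:H4→d17:-→d18:-→d19:-  best=H4
  add 182.46.16.0/22 -> H4 at depth 22
  ? 248.67.32.180  path d0:H4→d1:-→d2:-→d3:-→d4:-→d5:-→d6:-→d7:-→d8:-→d9:-→d10:-→d11:-→d12:-→d13:-→d14:-→d15:-→d16:-→d17:-→d18:-→d19:-→d20:-→d21:-→d22:-→d23:-→d24:H4→d25:H2  best=H2
  ? 182.46.0.93  path d0:H4→d1:-→d2:-→d3:-→d4:-→d5:-→d6:-→d7:-→d8:-→d9:-→d10:-→d11:-→d12:-→d13:-→d14:-→d15:-→d16:H4→d17:-→d18:-→d19:-  best=H4
  add 248.32.0.0/12 -> H5 at depth 12
  - 182.46.16.0/22 clear@22
  ? 248.67.32.0  path d0:H4→d1:-→d2:-→d3:-→d4:-→d5:-→d6:-→d7:-→d8:-→d9:-→d10:-→d11:-→d12:-→d13:-→d14:-→d15:-→d16:-→d17:-→d18:-→d19:-→d20:-→d21:-→d22:-→d23:-→d24:H4  best=H4
  add 0.0.0.0/0 -> H3 at depth 0

== LOOKUPS ==
["H3","H2","no-route","H3","H4","H4","H2","H4","H4"]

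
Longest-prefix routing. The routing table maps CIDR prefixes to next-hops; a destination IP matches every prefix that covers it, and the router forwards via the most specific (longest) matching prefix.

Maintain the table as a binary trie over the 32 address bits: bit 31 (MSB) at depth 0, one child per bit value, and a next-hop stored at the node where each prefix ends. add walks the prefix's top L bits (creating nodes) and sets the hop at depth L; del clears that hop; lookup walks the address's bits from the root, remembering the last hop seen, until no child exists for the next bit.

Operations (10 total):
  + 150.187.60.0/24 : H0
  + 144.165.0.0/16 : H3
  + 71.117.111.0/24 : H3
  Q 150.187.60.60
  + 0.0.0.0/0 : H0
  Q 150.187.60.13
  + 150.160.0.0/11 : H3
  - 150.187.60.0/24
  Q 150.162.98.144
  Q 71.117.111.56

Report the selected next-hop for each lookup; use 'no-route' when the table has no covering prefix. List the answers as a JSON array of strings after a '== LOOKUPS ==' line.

Apply in order:
  + 150.187.60.0/24 (H0) depth=24
  + 144.165.0.0/16 (H3) depth=16
  + 71.117.111.0/24 (H3) depth=24
  Q 150.187.60.60: descend 100101101011101100111100 ; hops seen [H0] ; pick H0
  + 0.0.0.0/0 (H0) depth=0
  Q 150.187.60.13: descend 100101101011101100111100 ; hops seen [H0,H0] ; pick H0
  + 150.160.0.0/11 (H3) depth=11
  del 150.187.60.0/24 (clear depth 24)
  Q 150.162.98.144: descend 10010110101 ; hops seen [H0,H3] ; pick H3
  Q 71.117.111.56: descend 010001110111010101101111 ; hops seen [H0,H3] ; pick H3

== LOOKUPS ==
["H0","H0","H3","H3"]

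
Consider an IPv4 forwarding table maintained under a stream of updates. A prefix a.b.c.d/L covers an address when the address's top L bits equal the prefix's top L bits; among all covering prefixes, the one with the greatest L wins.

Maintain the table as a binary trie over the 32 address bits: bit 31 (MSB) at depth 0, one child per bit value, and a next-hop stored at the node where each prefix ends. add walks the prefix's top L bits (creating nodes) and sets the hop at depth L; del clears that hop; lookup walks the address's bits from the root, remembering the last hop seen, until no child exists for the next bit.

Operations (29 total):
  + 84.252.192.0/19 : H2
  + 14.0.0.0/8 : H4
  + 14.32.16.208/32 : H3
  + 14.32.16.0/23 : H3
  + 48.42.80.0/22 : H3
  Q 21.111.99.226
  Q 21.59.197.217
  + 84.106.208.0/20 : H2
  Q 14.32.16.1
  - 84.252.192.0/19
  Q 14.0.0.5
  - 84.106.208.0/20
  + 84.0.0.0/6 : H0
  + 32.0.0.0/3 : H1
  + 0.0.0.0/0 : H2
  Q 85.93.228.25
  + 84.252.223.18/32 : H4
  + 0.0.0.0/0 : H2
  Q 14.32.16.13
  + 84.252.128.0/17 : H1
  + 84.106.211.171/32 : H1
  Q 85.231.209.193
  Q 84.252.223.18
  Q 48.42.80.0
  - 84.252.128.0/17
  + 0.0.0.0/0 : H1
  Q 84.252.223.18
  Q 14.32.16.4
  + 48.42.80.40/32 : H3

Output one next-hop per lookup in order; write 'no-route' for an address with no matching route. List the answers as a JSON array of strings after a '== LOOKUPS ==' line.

Trace:
  add 84.252.192.0/19 -> H2 at depth 19
  add 14.0.0.0/8 -> H4 at depth 8
  add 14.32.16.208/32 -> H3 at depth 32
  add 14.32.16.0/23 -> H3 at depth 23
  add 48.42.80.0/22 -> H3 at depth 22
  ? 21.111.99.226  path d0:-→d1:-→d2:-→d3:-  best=no-route
  ? 21.59.197.217  path d0:-→d1:-→d2:-→d3:-  best=no-route
  add 84.106.208.0/20 -> H2 at depth 20
  ? 14.32.16.1  path d0:-→d1:-→d2:-→d3:-→d4:-→d5:-→d6:-→d7:-→d8:H4→d9:-→d10:-→d11:-→d12:-→d13:-→d14:-→d15:-→d16:-→d17:-→d18:-→d19:-→d20:-→d21:-→d22:-→d23:H3→d24:-  best=H3
  - 84.252.192.0/19 clear@19
  ? 14.0.0.5  path d0:-→d1:-→d2:-→d3:-→d4:-→d5:-→d6:-→d7:-→d8:H4→d9:-→d10:-  best=H4
  - 84.106.208.0/20 clear@20
  add 84.0.0.0/6 -> H0 at depth 6
  add 32.0.0.0/3 -> H1 at depth 3
  add 0.0.0.0/0 -> H2 at depth 0
  ? 85.93.228.25  path d0:H2→d1:-→d2:-→d3:-→d4:-→d5:-→d6:H0→d7:-  best=H0
  add 84.252.223.18/32 -> H4 at depth 32
  add 0.0.0.0/0 -> H2 at depth 0
  ? 14.32.16.13  path d0:H2→d1:-→d2:-→d3:-→d4:-→d5:-→d6:-→d7:-→d8:H4→d9:-→d10:-→d11:-→d12:-→d13:-→d14:-→d15:-→d16:-→d17:-→d18:-→d19:-→d20:-→d21:-→d22:-→d23:H3→d24:-  best=H3
  add 84.252.128.0/17 -> H1 at depth 17
  add 84.106.211.171/32 -> H1 at depth 32
  ? 85.231.209.193  path d0:H2→d1:-→d2:-→d3:-→d4:-→d5:-→d6:H0→d7:-  best=H0
  ? 84.252.223.18  path d0:H2→d1:-→d2:-→d3:-→d4:-→d5:-→d6:H0→d7:-→d8:-→d9:-→d10:-→d11:-→d12:-→d13:-→d14:-→d15:-→d16:-→d17:H1→d18:-→d19:-→d20:-→d21:-→d22:-→d23:-→d24:-→d25:-→d26:-→d27:-→d28:-→d29:-→d30:-→d31:-→d32:H4  best=H4
  ? 48.42.80.0  path d0:H2→d1:-→d2:-→d3:H1→d4:-→d5:-→d6:-→d7:-→d8:-→d9:-→d10:-→d11:-→d12:-→d13:-→d14:-→d15:-→d16:-→d17:-→d18:-→d19:-→d20:-→d21:-→d22:H3  best=H3
  - 84.252.128.0/17 clear@17
  add 0.0.0.0/0 -> H1 at depth 0
  ? 84.252.223.18  path d0:H1→d1:-→d2:-→d3:-→d4:-→d5:-→d6:H0→d7:-→d8:-→d9:-→d10:-→d11:-→d12:-→d13:-→d14:-→d15:-→d16:-→d17:-→d18:-→d19:-→d20:-→d21:-→d22:-→d23:-→d24:-→d25:-→d26:-→d27:-→d28:-→d29:-→d30:-→d31:-→d32:H4  best=H4
  ? 14.32.16.4  path d0:H1→d1:-→d2:-→d3:-→d4:-→d5:-→d6:-→d7:-→d8:H4→d9:-→d10:-→d11:-→d12:-→d13:-→d14:-→d15:-→d16:-→d17:-→d18:-→d19:-→d20:-→d21:-→d22:-→d23:H3→d24:-  best=H3
  add 48.42.80.40/32 -> H3 at depth 32

== LOOKUPS ==
["no-route","no-route","H3","H4","H0","H3","H0","H4","H3","H4","H3"]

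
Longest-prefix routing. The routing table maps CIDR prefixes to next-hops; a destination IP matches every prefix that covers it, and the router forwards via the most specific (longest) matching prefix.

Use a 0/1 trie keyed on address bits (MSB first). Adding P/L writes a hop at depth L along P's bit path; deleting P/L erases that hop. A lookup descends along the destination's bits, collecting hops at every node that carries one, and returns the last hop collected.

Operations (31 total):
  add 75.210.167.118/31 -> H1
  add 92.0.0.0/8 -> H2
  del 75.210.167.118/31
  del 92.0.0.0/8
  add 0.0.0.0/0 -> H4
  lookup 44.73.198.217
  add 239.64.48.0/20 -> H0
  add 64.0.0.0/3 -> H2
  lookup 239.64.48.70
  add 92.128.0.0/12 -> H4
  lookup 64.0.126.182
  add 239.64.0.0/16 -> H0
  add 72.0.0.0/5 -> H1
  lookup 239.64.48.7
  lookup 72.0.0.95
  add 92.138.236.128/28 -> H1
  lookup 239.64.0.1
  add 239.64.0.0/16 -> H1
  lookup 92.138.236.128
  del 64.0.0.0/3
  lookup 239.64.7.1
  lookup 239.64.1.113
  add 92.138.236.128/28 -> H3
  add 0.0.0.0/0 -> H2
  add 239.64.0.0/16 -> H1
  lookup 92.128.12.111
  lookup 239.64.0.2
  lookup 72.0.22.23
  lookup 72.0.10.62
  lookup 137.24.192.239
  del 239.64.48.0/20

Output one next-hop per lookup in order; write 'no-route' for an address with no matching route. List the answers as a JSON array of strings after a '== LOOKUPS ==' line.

Apply in order:
  + 75.210.167.118/31 (H1) depth=31
  + 92.0.0.0/8 (H2) depth=8
  - 75.210.167.118/31 clear@31
  - 92.0.0.0/8 clear@8
  + 0.0.0.0/0 (H4) depth=0
  ? 44.73.198.217  path d0:H4→d1:-  best=H4
  + 239.64.48.0/20 (H0) depth=20
  + 64.0.0.0/3 (H2) depth=3
  ? 239.64.48.70  path d0:H4→d1:-→d2:-→d3:-→d4:-→d5:-→d6:-→d7:-→d8:-→d9:-→d10:-→d11:-→d12:-→d13:-→d14:-→d15:-→d16:-→d17:-→d18:-→d19:-→d20:H0  best=H0
  + 92.128.0.0/12 (H4) depth=12
  ? 64.0.126.182  path d0:H4→d1:-→d2:-→d3:H2→d4:-  best=H2
  + 239.64.0.0/16 (H0) depth=16
  + 72.0.0.0/5 (H1) depth=5
  ? 239.64.48.7  path d0:H4→d1:-→d2:-→d3:-→d4:-→d5:-→d6:-→d7:-→d8:-→d9:-→d10:-→d11:-→d12:-→d13:-→d14:-→d15:-→d16:H0→d17:-→d18:-→d19:-→d20:H0  best=H0
  ? 72.0.0.95  path d0:H4→d1:-→d2:-→d3:H2→d4:-→d5:H1→d6:-  best=H1
  + 92.138.236.128/28 (H1) depth=28
  ? 239.64.0.1  path d0:H4→d1:-→d2:-→d3:-→d4:-→d5:-→d6:-→d7:-→d8:-→d9:-→d10:-→d11:-→d12:-→d13:-→d14:-→d15:-→d16:H0→d17:-→d18:-  best=H0
  + 239.64.0.0/16 (H1) depth=16
  ? 92.138.236.128  path d0:H4→d1:-→d2:-→d3:H2→d4:-→d5:-→d6:-→d7:-→d8:-→d9:-→d10:-→d11:-→d12:H4→d13:-→d14:-→d15:-→d16:-→d17:-→d18:-→d19:-→d20:-→d21:-→d22:-→d23:-→d24:-→d25:-→d26:-→d27:-→d28:H1  best=H1
  - 64.0.0.0/3 clear@3
  ? 239.64.7.1  path d0:H4→d1:-→d2:-→d3:-→d4:-→d5:-→d6:-→d7:-→d8:-→d9:-→d10:-→d11:-→d12:-→d13:-→d14:-→d15:-→d16:H1→d17:-→d18:-  best=H1
  ? 239.64.1.113  path d0:H4→d1:-→d2:-→d3:-→d4:-→d5:-→d6:-→d7:-→d8:-→d9:-→d10:-→d11:-→d12:-→d13:-→d14:-→d15:-→d16:H1→d17:-→d18:-  best=H1
  + 92.138.236.128/28 (H3) depth=28
  + 0.0.0.0/0 (H2) depth=0
  + 239.64.0.0/16 (H1) depth=16
  ? 92.128.12.111  path d0:H2→d1:-→d2:-→d3:-→d4:-→d5:-→d6:-→d7:-→d8:-→d9:-→d10:-→d11:-→d12:H4  best=H4
  ? 239.64.0.2  path d0:H2→d1:-→d2:-→d3:-→d4:-→d5:-→d6:-→d7:-→d8:-→d9:-→d10:-→d11:-→d12:-→d13:-→d14:-→d15:-→d16:H1→d17:-→d18:-  best=H1
  ? 72.0.22.23  path d0:H2→d1:-→d2:-→d3:-→d4:-→d5:H1→d6:-  best=H1
  ? 72.0.10.62  path d0:H2→d1:-→d2:-→d3:-→d4:-→d5:H1→d6:-  best=H1
  ? 137.24.192.239  path d0:H2→d1:-  best=H2
  - 239.64.48.0/20 clear@20

== LOOKUPS ==
["H4","H0","H2","H0","H1","H0","H1","H1","H1","H4","H1","H1","H1","H2"]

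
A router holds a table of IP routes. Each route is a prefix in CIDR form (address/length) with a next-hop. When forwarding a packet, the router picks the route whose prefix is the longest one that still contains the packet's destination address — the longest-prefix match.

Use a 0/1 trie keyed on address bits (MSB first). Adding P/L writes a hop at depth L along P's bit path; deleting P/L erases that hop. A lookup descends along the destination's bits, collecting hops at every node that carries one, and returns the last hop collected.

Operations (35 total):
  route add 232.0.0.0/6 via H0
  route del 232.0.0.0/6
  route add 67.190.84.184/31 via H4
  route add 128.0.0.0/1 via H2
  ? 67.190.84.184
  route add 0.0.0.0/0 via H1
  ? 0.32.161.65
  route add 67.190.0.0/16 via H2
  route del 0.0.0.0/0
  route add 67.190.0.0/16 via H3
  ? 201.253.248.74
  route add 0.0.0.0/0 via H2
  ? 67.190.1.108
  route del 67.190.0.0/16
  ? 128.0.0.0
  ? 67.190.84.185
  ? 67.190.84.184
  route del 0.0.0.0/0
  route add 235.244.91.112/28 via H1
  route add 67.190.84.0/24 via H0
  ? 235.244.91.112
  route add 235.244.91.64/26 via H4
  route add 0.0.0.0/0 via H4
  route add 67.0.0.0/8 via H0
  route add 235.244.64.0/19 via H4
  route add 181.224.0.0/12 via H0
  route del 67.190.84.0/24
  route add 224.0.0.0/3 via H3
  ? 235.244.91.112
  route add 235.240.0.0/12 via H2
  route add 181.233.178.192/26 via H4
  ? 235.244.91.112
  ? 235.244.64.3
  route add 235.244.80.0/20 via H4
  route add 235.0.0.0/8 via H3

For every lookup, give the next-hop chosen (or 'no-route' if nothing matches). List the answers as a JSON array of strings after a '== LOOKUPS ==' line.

Apply in order:
  add 232.0.0.0/6 -> H0 at depth 6
  - 232.0.0.0/6 clear@6
  add 67.190.84.184/31 -> H4 at depth 31
  add 128.0.0.0/1 -> H2 at depth 1
  Q 67.190.84.184: descend 0100001110111110010101001011100 ; hops seen [H4] ; pick H4
  add 0.0.0.0/0 -> H1 at depth 0
  Q 0.32.161.65: descend 0 ; hops seen [H1] ; pick H1
  add 67.190.0.0/16 -> H2 at depth 16
  - 0.0.0.0/0 clear@0
  add 67.190.0.0/16 -> H3 at depth 16
  Q 201.253.248.74: descend 11 ; hops seen [H2] ; pick H2
  add 0.0.0.0/0 -> H2 at depth 0
  Q 67.190.1.108: descend 01000011101111100 ; hops seen [H2,H3] ; pick H3
  - 67.190.0.0/16 clear@16
  Q 128.0.0.0: descend 1 ; hops seen [H2,H2] ; pick H2
  Q 67.190.84.185: descend 0100001110111110010101001011100 ; hops seen [H2,H4] ; pick H4
  Q 67.190.84.184: descend 0100001110111110010101001011100 ; hops seen [H2,H4] ; pick H4
  - 0.0.0.0/0 clear@0
  add 235.244.91.112/28 -> H1 at depth 28
  add 67.190.84.0/24 -> H0 at depth 24
  Q 235.244.91.112: descend 1110101111110100010110110111 ; hops seen [H2,H1] ; pick H1
  add 235.244.91.64/26 -> H4 at depth 26
  add 0.0.0.0/0 -> H4 at depth 0
  add 67.0.0.0/8 -> H0 at depth 8
  add 235.244.64.0/19 -> H4 at depth 19
  add 181.224.0.0/12 -> H0 at depth 12
  - 67.190.84.0/24 clear@24
  add 224.0.0.0/3 -> H3 at depth 3
  Q 235.244.91.112: descend 1110101111110100010110110111 ; hops seen [H4,H2,H3,H4,H4,H1] ; pick H1
  add 235.240.0.0/12 -> H2 at depth 12
  add 181.233.178.192/26 -> H4 at depth 26
  Q 235.244.91.112: descend 1110101111110100010110110111 ; hops seen [H4,H2,H3,H2,H4,H4,H1] ; pick H1
  Q 235.244.64.3: descend 1110101111110100010 ; hops seen [H4,H2,H3,H2,H4] ; pick H4
  add 235.244.80.0/20 -> H4 at depth 20
  add 235.0.0.0/8 -> H3 at depth 8

== LOOKUPS ==
["H4","H1","H2","H3","H2","H4","H4","H1","H1","H1","H4"]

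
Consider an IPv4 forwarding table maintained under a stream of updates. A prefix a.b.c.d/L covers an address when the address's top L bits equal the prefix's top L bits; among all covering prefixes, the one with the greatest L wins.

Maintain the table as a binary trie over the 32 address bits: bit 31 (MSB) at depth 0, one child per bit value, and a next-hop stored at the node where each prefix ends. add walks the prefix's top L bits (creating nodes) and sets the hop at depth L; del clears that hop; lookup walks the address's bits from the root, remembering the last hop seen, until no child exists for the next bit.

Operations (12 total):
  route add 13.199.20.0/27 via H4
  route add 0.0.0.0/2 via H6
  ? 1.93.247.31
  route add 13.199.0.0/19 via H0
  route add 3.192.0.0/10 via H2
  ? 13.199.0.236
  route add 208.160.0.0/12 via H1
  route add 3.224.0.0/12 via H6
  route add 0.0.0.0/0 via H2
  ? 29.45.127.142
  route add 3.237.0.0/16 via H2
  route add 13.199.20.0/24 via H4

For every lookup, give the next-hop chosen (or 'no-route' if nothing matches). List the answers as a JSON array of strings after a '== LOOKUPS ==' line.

Process each operation:
  + 13.199.20.0/27 (H4) depth=27
  + 0.0.0.0/2 (H6) depth=2
  Q 1.93.247.31: descend 0000 ; hops seen [H6] ; pick H6
  + 13.199.0.0/19 (H0) depth=19
  + 3.192.0.0/10 (H2) depth=10
  Q 13.199.0.236: descend 0000110111000111000 ; hops seen [H6,H0] ; pick H0
  + 208.160.0.0/12 (H1) depth=12
  + 3.224.0.0/12 (H6) depth=12
  + 0.0.0.0/0 (H2) depth=0
  Q 29.45.127.142: descend 000 ; hops seen [H2,H6] ; pick H6
  + 3.237.0.0/16 (H2) depth=16
  + 13.199.20.0/24 (H4) depth=24

== LOOKUPS ==
["H6","H0","H6"]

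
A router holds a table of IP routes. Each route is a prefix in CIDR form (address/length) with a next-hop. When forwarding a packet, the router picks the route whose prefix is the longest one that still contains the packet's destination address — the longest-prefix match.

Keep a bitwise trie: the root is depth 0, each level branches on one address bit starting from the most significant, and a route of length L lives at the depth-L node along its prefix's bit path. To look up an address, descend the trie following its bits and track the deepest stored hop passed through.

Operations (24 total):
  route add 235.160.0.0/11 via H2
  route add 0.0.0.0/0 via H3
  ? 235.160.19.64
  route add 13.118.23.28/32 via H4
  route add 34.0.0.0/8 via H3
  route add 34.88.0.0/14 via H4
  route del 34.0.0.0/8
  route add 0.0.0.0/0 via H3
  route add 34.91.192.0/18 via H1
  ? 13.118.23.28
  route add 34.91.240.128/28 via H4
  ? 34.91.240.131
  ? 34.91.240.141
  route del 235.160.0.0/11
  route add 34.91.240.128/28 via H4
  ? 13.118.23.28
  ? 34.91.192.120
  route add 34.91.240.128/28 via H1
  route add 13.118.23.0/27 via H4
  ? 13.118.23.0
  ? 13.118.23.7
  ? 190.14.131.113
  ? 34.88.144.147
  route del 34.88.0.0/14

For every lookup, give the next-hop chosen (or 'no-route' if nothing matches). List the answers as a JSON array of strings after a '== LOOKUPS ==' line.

Apply in order:
  + 235.160.0.0/11 (H2) depth=11
  + 0.0.0.0/0 (H3) depth=0
  lookup 235.160.19.64: bits 11101011101 walk d0:H3→d1:-→d2:-→d3:-→d4:-→d5:-→d6:-→d7:-→d8:-→d9:-→d10:-→d11:H2 -> H2
  + 13.118.23.28/32 (H4) depth=32
  + 34.0.0.0/8 (H3) depth=8
  + 34.88.0.0/14 (H4) depth=14
  del 34.0.0.0/8 (clear depth 8)
  + 0.0.0.0/0 (H3) depth=0
  + 34.91.192.0/18 (H1) depth=18
  lookup 13.118.23.28: bits 00001101011101100001011100011100 walk d0:H3→d1:-→d2:-→d3:-→d4:-→d5:-→d6:-→d7:-→d8:-→d9:-→d10:-→d11:-→d12:-→d13:-→d14:-→d15:-→d16:-→d17:-→d18:-→d19:-→d20:-→d21:-→d22:-→d23:-→d24:-→d25:-→d26:-→d27:-→d28:-→d29:-→d30:-→d31:-→d32:H4 -> H4
  + 34.91.240.128/28 (H4) depth=28
  lookup 34.91.240.131: bits 0010001001011011111100001000 walk d0:H3→d1:-→d2:-→d3:-→d4:-→d5:-→d6:-→d7:-→d8:-→d9:-→d10:-→d11:-→d12:-→d13:-→d14:H4→d15:-→d16:-→d17:-→d18:H1→d19:-→d20:-→d21:-→d22:-→d23:-→d24:-→d25:-→d26:-→d27:-→d28:H4 -> H4
  lookup 34.91.240.141: bits 0010001001011011111100001000 walk d0:H3→d1:-→d2:-→d3:-→d4:-→d5:-→d6:-→d7:-→d8:-→d9:-→d10:-→d11:-→d12:-→d13:-→d14:H4→d15:-→d16:-→d17:-→d18:H1→d19:-→d20:-→d21:-→d22:-→d23:-→d24:-→d25:-→d26:-→d27:-→d28:H4 -> H4
  del 235.160.0.0/11 (clear depth 11)
  + 34.91.240.128/28 (H4) depth=28
  lookup 13.118.23.28: bits 00001101011101100001011100011100 walk d0:H3→d1:-→d2:-→d3:-→d4:-→d5:-→d6:-→d7:-→d8:-→d9:-→d10:-→d11:-→d12:-→d13:-→d14:-→d15:-→d16:-→d17:-→d18:-→d19:-→d20:-→d21:-→d22:-→d23:-→d24:-→d25:-→d26:-→d27:-→d28:-→d29:-→d30:-→d31:-→d32:H4 -> H4
  lookup 34.91.192.120: bits 001000100101101111 walk d0:H3→d1:-→d2:-→d3:-→d4:-→d5:-→d6:-→d7:-→d8:-→d9:-→d10:-→d11:-→d12:-→d13:-→d14:H4→d15:-→d16:-→d17:-→d18:H1 -> H1
  + 34.91.240.128/28 (H1) depth=28
  + 13.118.23.0/27 (H4) depth=27
  lookup 13.118.23.0: bits 000011010111011000010111000 walk d0:H3→d1:-→d2:-→d3:-→d4:-→d5:-→d6:-→d7:-→d8:-→d9:-→d10:-→d11:-→d12:-→d13:-→d14:-→d15:-→d16:-→d17:-→d18:-→d19:-→d20:-→d21:-→d22:-→d23:-→d24:-→d25:-→d26:-→d27:H4 -> H4
  lookup 13.118.23.7: bits 000011010111011000010111000 walk d0:H3→d1:-→d2:-→d3:-→d4:-→d5:-→d6:-→d7:-→d8:-→d9:-→d10:-→d11:-→d12:-→d13:-→d14:-→d15:-→d16:-→d17:-→d18:-→d19:-→d20:-→d21:-→d22:-→d23:-→d24:-→d25:-→d26:-→d27:H4 -> H4
  lookup 190.14.131.113: bits 1 walk d0:H3→d1:- -> H3
  lookup 34.88.144.147: bits 00100010010110 walk d0:H3→d1:-→d2:-→d3:-→d4:-→d5:-→d6:-→d7:-→d8:-→d9:-→d10:-→d11:-→d12:-→d13:-→d14:H4 -> H4
  del 34.88.0.0/14 (clear depth 14)

== LOOKUPS ==
["H2","H4","H4","H4","H4","H1","H4","H4","H3","H4"]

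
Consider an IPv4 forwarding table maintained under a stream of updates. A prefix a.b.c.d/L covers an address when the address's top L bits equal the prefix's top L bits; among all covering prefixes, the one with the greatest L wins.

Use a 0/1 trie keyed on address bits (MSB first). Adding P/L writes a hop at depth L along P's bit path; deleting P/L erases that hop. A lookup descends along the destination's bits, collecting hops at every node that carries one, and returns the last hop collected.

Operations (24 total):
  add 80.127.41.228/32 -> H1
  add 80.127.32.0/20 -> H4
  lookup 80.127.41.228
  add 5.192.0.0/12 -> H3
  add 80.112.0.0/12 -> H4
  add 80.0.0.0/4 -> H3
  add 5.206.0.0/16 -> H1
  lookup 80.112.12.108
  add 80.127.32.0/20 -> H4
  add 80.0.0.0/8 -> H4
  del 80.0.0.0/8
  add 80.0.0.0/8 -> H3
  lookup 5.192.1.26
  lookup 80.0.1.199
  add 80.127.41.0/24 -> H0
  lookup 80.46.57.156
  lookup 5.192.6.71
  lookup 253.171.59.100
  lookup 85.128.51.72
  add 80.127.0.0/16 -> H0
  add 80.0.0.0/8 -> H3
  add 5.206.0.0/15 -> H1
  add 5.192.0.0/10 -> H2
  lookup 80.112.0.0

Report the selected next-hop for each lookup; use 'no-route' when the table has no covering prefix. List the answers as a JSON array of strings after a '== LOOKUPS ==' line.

Process each operation:
  add 80.127.41.228/32 -> H1 at depth 32
  add 80.127.32.0/20 -> H4 at depth 20
  lookup 80.127.41.228: bits 01010000011111110010100111100100 walk d0:-→d1:-→d2:-→d3:-→d4:-→d5:-→d6:-→d7:-→d8:-→d9:-→d10:-→d11:-→d12:-→d13:-→d14:-→d15:-→d16:-→d17:-→d18:-→d19:-→d20:H4→d21:-→d22:-→d23:-→d24:-→d25:-→d26:-→d27:-→d28:-→d29:-→d30:-→d31:-→d32:H1 -> H1
  add 5.192.0.0/12 -> H3 at depth 12
  add 80.112.0.0/12 -> H4 at depth 12
  add 80.0.0.0/4 -> H3 at depth 4
  add 5.206.0.0/16 -> H1 at depth 16
  lookup 80.112.12.108: bits 010100000111 walk d0:-→d1:-→d2:-→d3:-→d4:H3→d5:-→d6:-→d7:-→d8:-→d9:-→d10:-→d11:-→d12:H4 -> H4
  add 80.127.32.0/20 -> H4 at depth 20
  add 80.0.0.0/8 -> H4 at depth 8
  del 80.0.0.0/8 (clear depth 8)
  add 80.0.0.0/8 -> H3 at depth 8
  lookup 5.192.1.26: bits 000001011100 walk d0:-→d1:-→d2:-→d3:-→d4:-→d5:-→d6:-→d7:-→d8:-→d9:-→d10:-→d11:-→d12:H3 -> H3
  lookup 80.0.1.199: bits 010100000 walk d0:-→d1:-→d2:-→d3:-→d4:H3→d5:-→d6:-→d7:-→d8:H3→d9:- -> H3
  add 80.127.41.0/24 -> H0 at depth 24
  lookup 80.46.57.156: bits 010100000 walk d0:-→d1:-→d2:-→d3:-→d4:H3→d5:-→d6:-→d7:-→d8:H3→d9:- -> H3
  lookup 5.192.6.71: bits 000001011100 walk d0:-→d1:-→d2:-→d3:-→d4:-→d5:-→d6:-→d7:-→d8:-→d9:-→d10:-→d11:-→d12:H3 -> H3
  lookup 253.171.59.100: bits ε walk d0:- -> no-route
  lookup 85.128.51.72: bits 01010 walk d0:-→d1:-→d2:-→d3:-→d4:H3→d5:- -> H3
  add 80.127.0.0/16 -> H0 at depth 16
  add 80.0.0.0/8 -> H3 at depth 8
  add 5.206.0.0/15 -> H1 at depth 15
  add 5.192.0.0/10 -> H2 at depth 10
  lookup 80.112.0.0: bits 010100000111 walk d0:-→d1:-→d2:-→d3:-→d4:H3→d5:-→d6:-→d7:-→d8:H3→d9:-→d10:-→d11:-→d12:H4 -> H4

== LOOKUPS ==
["H1","H4","H3","H3","H3","H3","no-route","H3","H4"]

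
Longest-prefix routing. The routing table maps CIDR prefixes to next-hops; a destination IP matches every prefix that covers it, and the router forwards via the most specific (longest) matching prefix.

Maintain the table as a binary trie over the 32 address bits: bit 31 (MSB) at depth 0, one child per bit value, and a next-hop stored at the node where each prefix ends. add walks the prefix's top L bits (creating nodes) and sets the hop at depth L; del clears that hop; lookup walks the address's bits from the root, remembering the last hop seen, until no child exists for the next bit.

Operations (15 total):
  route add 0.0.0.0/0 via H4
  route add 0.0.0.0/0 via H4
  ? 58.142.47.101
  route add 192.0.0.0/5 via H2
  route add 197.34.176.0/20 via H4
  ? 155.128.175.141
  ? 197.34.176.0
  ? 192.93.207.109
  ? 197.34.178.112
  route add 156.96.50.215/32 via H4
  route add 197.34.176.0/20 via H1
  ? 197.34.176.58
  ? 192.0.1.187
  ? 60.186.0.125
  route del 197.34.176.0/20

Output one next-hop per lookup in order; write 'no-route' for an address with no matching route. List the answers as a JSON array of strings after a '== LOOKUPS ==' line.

Trace:
  + 0.0.0.0/0 (H4) depth=0
  + 0.0.0.0/0 (H4) depth=0
  Q 58.142.47.101: descend ε ; hops seen [H4] ; pick H4
  + 192.0.0.0/5 (H2) depth=5
  + 197.34.176.0/20 (H4) depth=20
  Q 155.128.175.141: descend 1 ; hops seen [H4] ; pick H4
  Q 197.34.176.0: descend 11000101001000101011 ; hops seen [H4,H2,H4] ; pick H4
  Q 192.93.207.109: descend 11000 ; hops seen [H4,H2] ; pick H2
  Q 197.34.178.112: descend 11000101001000101011 ; hops seen [H4,H2,H4] ; pick H4
  + 156.96.50.215/32 (H4) depth=32
  + 197.34.176.0/20 (H1) depth=20
  Q 197.34.176.58: descend 11000101001000101011 ; hops seen [H4,H2,H1] ; pick H1
  Q 192.0.1.187: descend 11000 ; hops seen [H4,H2] ; pick H2
  Q 60.186.0.125: descend ε ; hops seen [H4] ; pick H4
  del 197.34.176.0/20 (clear depth 20)

== LOOKUPS ==
["H4","H4","H4","H2","H4","H1","H2","H4"]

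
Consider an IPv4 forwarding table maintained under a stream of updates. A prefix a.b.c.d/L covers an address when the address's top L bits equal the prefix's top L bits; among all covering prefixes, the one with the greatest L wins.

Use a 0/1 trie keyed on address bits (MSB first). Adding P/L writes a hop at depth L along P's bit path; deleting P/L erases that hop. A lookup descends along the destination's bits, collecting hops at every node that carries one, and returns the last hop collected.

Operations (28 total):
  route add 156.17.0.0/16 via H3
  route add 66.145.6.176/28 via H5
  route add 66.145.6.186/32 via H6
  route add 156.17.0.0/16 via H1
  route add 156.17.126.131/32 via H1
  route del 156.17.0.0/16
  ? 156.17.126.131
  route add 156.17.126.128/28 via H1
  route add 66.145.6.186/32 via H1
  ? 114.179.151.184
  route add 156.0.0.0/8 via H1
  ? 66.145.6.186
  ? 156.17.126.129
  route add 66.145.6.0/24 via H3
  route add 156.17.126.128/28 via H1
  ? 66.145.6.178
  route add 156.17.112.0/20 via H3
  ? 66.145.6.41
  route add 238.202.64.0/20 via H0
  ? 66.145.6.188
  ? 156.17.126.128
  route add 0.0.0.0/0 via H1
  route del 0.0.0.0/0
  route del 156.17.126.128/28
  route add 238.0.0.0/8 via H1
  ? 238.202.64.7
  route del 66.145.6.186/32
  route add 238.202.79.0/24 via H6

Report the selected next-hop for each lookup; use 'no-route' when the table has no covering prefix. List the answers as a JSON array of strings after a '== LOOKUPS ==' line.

Trace:
  add 156.17.0.0/16 -> H3 at depth 16
  add 66.145.6.176/28 -> H5 at depth 28
  add 66.145.6.186/32 -> H6 at depth 32
  add 156.17.0.0/16 -> H1 at depth 16
  add 156.17.126.131/32 -> H1 at depth 32
  - 156.17.0.0/16 clear@16
  lookup 156.17.126.131: bits 10011100000100010111111010000011 walk d0:-→d1:-→d2:-→d3:-→d4:-→d5:-→d6:-→d7:-→d8:-→d9:-→d10:-→d11:-→d12:-→d13:-→d14:-→d15:-→d16:-→d17:-→d18:-→d19:-→d20:-→d21:-→d22:-→d23:-→d24:-→d25:-→d26:-→d27:-→d28:-→d29:-→d30:-→d31:-→d32:H1 -> H1
  add 156.17.126.128/28 -> H1 at depth 28
  add 66.145.6.186/32 -> H1 at depth 32
  lookup 114.179.151.184: bits 01 walk d0:-→d1:-→d2:- -> no-route
  add 156.0.0.0/8 -> H1 at depth 8
  lookup 66.145.6.186: bits 01000010100100010000011010111010 walk d0:-→d1:-→d2:-→d3:-→d4:-→d5:-→d6:-→d7:-→d8:-→d9:-→d10:-→d11:-→d12:-→d13:-→d14:-→d15:-→d16:-→d17:-→d18:-→d19:-→d20:-→d21:-→d22:-→d23:-→d24:-→d25:-→d26:-→d27:-→d28:H5→d29:-→d30:-→d31:-→d32:H1 -> H1
  lookup 156.17.126.129: bits 100111000001000101111110100000 walk d0:-→d1:-→d2:-→d3:-→d4:-→d5:-→d6:-→d7:-→d8:H1→d9:-→d10:-→d11:-→d12:-→d13:-→d14:-→d15:-→d16:-→d17:-→d18:-→d19:-→d20:-→d21:-→d22:-→d23:-→d24:-→d25:-→d26:-→d27:-→d28:H1→d29:-→d30:- -> H1
  add 66.145.6.0/24 -> H3 at depth 24
  add 156.17.126.128/28 -> H1 at depth 28
  lookup 66.145.6.178: bits 0100001010010001000001101011 walk d0:-→d1:-→d2:-→d3:-→d4:-→d5:-→d6:-→d7:-→d8:-→d9:-→d10:-→d11:-→d12:-→d13:-→d14:-→d15:-→d16:-→d17:-→d18:-→d19:-→d20:-→d21:-→d22:-→d23:-→d24:H3→d25:-→d26:-→d27:-→d28:H5 -> H5
  add 156.17.112.0/20 -> H3 at depth 20
  lookup 66.145.6.41: bits 010000101001000100000110 walk d0:-→d1:-→d2:-→d3:-→d4:-→d5:-→d6:-→d7:-→d8:-→d9:-→d10:-→d11:-→d12:-→d13:-→d14:-→d15:-→d16:-→d17:-→d18:-→d19:-→d20:-→d21:-→d22:-→d23:-→d24:H3 -> H3
  add 238.202.64.0/20 -> H0 at depth 20
  lookup 66.145.6.188: bits 01000010100100010000011010111 walk d0:-→d1:-→d2:-→d3:-→d4:-→d5:-→d6:-→d7:-→d8:-→d9:-→d10:-→d11:-→d12:-→d13:-→d14:-→d15:-→d16:-→d17:-→d18:-→d19:-→d20:-→d21:-→d22:-→d23:-→d24:H3→d25:-→d26:-→d27:-→d28:H5→d29:- -> H5
  lookup 156.17.126.128: bits 100111000001000101111110100000 walk d0:-→d1:-→d2:-→d3:-→d4:-→d5:-→d6:-→d7:-→d8:H1→d9:-→d10:-→d11:-→d12:-→d13:-→d14:-→d15:-→d16:-→d17:-→d18:-→d19:-→d20:H3→d21:-→d22:-→d23:-→d24:-→d25:-→d26:-→d27:-→d28:H1→d29:-→d30:- -> H1
  add 0.0.0.0/0 -> H1 at depth 0
  - 0.0.0.0/0 clear@0
  - 156.17.126.128/28 clear@28
  add 238.0.0.0/8 -> H1 at depth 8
  lookup 238.202.64.7: bits 11101110110010100100 walk d0:-→d1:-→d2:-→d3:-→d4:-→d5:-→d6:-→d7:-→d8:H1→d9:-→d10:-→d11:-→d12:-→d13:-→d14:-→d15:-→d16:-→d17:-→d18:-→d19:-→d20:H0 -> H0
  - 66.145.6.186/32 clear@32
  add 238.202.79.0/24 -> H6 at depth 24

== LOOKUPS ==
["H1","no-route","H1","H1","H5","H3","H5","H1","H0"]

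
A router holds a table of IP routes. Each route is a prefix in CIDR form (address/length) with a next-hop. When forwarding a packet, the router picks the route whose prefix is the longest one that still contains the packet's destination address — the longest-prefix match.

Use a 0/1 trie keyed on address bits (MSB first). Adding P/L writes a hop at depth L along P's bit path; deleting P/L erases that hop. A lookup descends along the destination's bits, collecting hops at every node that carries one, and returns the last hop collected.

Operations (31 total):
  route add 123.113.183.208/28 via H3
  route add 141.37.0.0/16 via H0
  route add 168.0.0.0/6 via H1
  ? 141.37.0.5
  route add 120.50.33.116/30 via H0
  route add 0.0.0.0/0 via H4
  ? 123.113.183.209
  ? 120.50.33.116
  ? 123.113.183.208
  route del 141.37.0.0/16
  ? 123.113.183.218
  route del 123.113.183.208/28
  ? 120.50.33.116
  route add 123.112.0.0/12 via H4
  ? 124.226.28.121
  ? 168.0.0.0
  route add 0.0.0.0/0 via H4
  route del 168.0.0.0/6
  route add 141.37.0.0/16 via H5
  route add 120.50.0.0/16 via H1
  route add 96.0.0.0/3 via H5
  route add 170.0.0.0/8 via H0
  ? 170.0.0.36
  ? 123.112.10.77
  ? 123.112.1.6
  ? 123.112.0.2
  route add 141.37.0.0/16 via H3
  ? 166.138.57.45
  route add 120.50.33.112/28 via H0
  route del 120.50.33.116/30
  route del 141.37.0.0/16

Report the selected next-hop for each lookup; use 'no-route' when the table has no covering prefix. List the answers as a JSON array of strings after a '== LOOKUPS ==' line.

Process each operation:
  add 123.113.183.208/28 -> H3 at depth 28
  add 141.37.0.0/16 -> H0 at depth 16
  add 168.0.0.0/6 -> H1 at depth 6
  ? 141.37.0.5  path d0:-→d1:-→d2:-→d3:-→d4:-→d5:-→d6:-→d7:-→d8:-→d9:-→d10:-→d11:-→d12:-→d13:-→d14:-→d15:-→d16:H0  best=H0
  add 120.50.33.116/30 -> H0 at depth 30
  add 0.0.0.0/0 -> H4 at depth 0
  ? 123.113.183.209  path d0:H4→d1:-→d2:-→d3:-→d4:-→d5:-→d6:-→d7:-→d8:-→d9:-→d10:-→d11:-→d12:-→d13:-→d14:-→d15:-→d16:-→d17:-→d18:-→d19:-→d20:-→d21:-→d22:-→d23:-→d24:-→d25:-→d26:-→d27:-→d28:H3  best=H3
  ? 120.50.33.116  path d0:H4→d1:-→d2:-→d3:-→d4:-→d5:-→d6:-→d7:-→d8:-→d9:-→d10:-→d11:-→d12:-→d13:-→d14:-→d15:-→d16:-→d17:-→d18:-→d19:-→d20:-→d21:-→d22:-→d23:-→d24:-→d25:-→d26:-→d27:-→d28:-→d29:-→d30:H0  best=H0
  ? 123.113.183.208  path d0:H4→d1:-→d2:-→d3:-→d4:-→d5:-→d6:-→d7:-→d8:-→d9:-→d10:-→d11:-→d12:-→d13:-→d14:-→d15:-→d16:-→d17:-→d18:-→d19:-→d20:-→d21:-→d22:-→d23:-→d24:-→d25:-→d26:-→d27:-→d28:H3  best=H3
  del 141.37.0.0/16 (clear depth 16)
  ? 123.113.183.218  path d0:H4→d1:-→d2:-→d3:-→d4:-→d5:-→d6:-→d7:-→d8:-→d9:-→d10:-→d11:-→d12:-→d13:-→d14:-→d15:-→d16:-→d17:-→d18:-→d19:-→d20:-→d21:-→d22:-→d23:-→d24:-→d25:-→d26:-→d27:-→d28:H3  best=H3
  del 123.113.183.208/28 (clear depth 28)
  ? 120.50.33.116  path d0:H4→d1:-→d2:-→d3:-→d4:-→d5:-→d6:-→d7:-→d8:-→d9:-→d10:-→d11:-→d12:-→d13:-→d14:-→d15:-→d16:-→d17:-→d18:-→d19:-→d20:-→d21:-→d22:-→d23:-→d24:-→d25:-→d26:-→d27:-→d28:-→d29:-→d30:H0  best=H0
  add 123.112.0.0/12 -> H4 at depth 12
  ? 124.226.28.121  path d0:H4→d1:-→d2:-→d3:-→d4:-→d5:-  best=H4
  ? 168.0.0.0  path d0:H4→d1:-→d2:-→d3:-→d4:-→d5:-→d6:H1  best=H1
  add 0.0.0.0/0 -> H4 at depth 0
  del 168.0.0.0/6 (clear depth 6)
  add 141.37.0.0/16 -> H5 at depth 16
  add 120.50.0.0/16 -> H1 at depth 16
  add 96.0.0.0/3 -> H5 at depth 3
  add 170.0.0.0/8 -> H0 at depth 8
  ? 170.0.0.36  path d0:H4→d1:-→d2:-→d3:-→d4:-→d5:-→d6:-→d7:-→d8:H0  best=H0
  ? 123.112.10.77  path d0:H4→d1:-→d2:-→d3:H5→d4:-→d5:-→d6:-→d7:-→d8:-→d9:-→d10:-→d11:-→d12:H4→d13:-→d14:-→d15:-  best=H4
  ? 123.112.1.6  path d0:H4→d1:-→d2:-→d3:H5→d4:-→d5:-→d6:-→d7:-→d8:-→d9:-→d10:-→d11:-→d12:H4→d13:-→d14:-→d15:-  best=H4
  ? 123.112.0.2  path d0:H4→d1:-→d2:-→d3:H5→d4:-→d5:-→d6:-→d7:-→d8:-→d9:-→d10:-→d11:-→d12:H4→d13:-→d14:-→d15:-  best=H4
  add 141.37.0.0/16 -> H3 at depth 16
  ? 166.138.57.45  path d0:H4→d1:-→d2:-→d3:-→d4:-  best=H4
  add 120.50.33.112/28 -> H0 at depth 28
  del 120.50.33.116/30 (clear depth 30)
  del 141.37.0.0/16 (clear depth 16)

== LOOKUPS ==
["H0","H3","H0","H3","H3","H0","H4","H1","H0","H4","H4","H4","H4"]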